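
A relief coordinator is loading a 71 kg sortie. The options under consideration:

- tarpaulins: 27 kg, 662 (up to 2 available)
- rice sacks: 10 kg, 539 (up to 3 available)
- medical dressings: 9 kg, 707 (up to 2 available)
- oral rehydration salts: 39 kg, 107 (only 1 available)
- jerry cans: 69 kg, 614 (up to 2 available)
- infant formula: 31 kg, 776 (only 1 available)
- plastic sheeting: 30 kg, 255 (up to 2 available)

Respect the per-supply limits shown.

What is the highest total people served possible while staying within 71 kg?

By people served per kg: medical dressings 78.56, rice sacks 53.90, infant formula 25.03 lead.
A density-first pass picks 3×rice sacks + 2×medical dressings — 3031 at 48 kg.
Replace rice sacks with infant formula: the trade gains 237 net, giving 3268 at 69 kg.
The spare 2 kg is too small for any remaining supply, and no exchange beats 3268.

3268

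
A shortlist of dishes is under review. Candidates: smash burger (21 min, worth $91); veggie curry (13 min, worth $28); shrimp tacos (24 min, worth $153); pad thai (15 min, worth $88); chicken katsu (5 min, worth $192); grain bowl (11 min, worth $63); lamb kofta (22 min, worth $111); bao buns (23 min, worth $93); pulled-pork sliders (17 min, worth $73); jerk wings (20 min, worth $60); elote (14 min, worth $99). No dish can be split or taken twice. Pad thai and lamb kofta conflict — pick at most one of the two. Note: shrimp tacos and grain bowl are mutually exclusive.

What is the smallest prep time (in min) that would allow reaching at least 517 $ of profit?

Minimise min subject to total profit ≥ 517.
Taking shrimp tacos + pad thai + chicken katsu + elote gives 532 (≥ 517) for 58 min.
Any bundle with less than 58 min falls short of 517.

58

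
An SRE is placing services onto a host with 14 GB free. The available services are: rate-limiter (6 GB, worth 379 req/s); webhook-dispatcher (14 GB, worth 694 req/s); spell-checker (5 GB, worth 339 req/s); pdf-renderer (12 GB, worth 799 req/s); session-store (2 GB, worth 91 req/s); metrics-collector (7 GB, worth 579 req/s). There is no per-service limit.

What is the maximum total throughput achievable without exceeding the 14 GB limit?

The ratio ordering already packs tightly: 2×metrics-collector, 14 GB, 1158.
Every other selection either busts 14 GB or fails to beat 1158.

1158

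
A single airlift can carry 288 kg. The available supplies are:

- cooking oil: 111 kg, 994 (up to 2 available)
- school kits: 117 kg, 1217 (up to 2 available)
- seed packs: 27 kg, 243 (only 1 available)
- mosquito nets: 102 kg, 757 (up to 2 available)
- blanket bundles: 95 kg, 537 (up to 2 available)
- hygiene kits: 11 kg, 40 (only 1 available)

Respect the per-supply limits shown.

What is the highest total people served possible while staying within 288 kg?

Density check — school kits 10.40, seed packs 9.00, cooking oil 8.95, mosquito nets 7.42 are the best per kg.
The ratio ordering already packs tightly: 2×school kits + seed packs + hygiene kits, 272 kg, 2717.
Nothing else within 288 kg beats 2717.

2717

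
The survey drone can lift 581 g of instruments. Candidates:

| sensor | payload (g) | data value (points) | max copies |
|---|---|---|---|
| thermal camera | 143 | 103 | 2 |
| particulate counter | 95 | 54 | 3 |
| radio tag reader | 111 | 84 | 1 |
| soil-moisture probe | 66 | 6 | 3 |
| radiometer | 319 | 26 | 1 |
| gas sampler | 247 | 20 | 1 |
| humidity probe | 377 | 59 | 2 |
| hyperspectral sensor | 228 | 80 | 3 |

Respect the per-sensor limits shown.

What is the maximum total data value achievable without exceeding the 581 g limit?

The ratio heuristic lands on 2×thermal camera + particulate counter + radio tag reader + soil-moisture probe (350) but leaves 23 g idle.
The 177 g tied up in radio tag reader and soil-moisture probe is better spent on 2×particulate counter — total rises to 368 (571 g).
The spare 10 g is too small for any remaining sensor, and no exchange beats 368.

368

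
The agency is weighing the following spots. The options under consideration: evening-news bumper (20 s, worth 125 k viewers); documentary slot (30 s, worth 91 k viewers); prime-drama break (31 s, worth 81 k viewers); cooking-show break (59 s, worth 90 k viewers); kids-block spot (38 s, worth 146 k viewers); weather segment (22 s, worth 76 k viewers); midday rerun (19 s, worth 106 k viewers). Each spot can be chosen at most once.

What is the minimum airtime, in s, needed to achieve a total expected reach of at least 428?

Need the lightest bundle worth ≥ 428.
evening-news bumper + kids-block spot + weather segment + midday rerun reaches 453 using 99 s.
No combination under 99 s hits 428.

99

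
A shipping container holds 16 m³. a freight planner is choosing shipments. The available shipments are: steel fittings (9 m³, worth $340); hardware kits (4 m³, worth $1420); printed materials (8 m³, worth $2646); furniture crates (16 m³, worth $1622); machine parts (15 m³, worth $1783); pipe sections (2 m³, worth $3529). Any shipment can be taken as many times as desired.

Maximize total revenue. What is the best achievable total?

Best packing: 8×pipe sections — 16 m³, 28232 total.
Every other selection either busts 16 m³ or fails to beat 28232.

28232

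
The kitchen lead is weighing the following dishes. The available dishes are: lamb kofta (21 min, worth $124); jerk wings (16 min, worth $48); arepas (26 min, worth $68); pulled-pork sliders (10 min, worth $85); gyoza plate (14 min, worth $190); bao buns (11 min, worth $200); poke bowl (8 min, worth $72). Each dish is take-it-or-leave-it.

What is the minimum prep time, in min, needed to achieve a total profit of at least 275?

21

Minimise min subject to total profit ≥ 275.
Taking pulled-pork sliders + bao buns gives 285 (≥ 275) for 21 min.
No combination under 21 min hits 275.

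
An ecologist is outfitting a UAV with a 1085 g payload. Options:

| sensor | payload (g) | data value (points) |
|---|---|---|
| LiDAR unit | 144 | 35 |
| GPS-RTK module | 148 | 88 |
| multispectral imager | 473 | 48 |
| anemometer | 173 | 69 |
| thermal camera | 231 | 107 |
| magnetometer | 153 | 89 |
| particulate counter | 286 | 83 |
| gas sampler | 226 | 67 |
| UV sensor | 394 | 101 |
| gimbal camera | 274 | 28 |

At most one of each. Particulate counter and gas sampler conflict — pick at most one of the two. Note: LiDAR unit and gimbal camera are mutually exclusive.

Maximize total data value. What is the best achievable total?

455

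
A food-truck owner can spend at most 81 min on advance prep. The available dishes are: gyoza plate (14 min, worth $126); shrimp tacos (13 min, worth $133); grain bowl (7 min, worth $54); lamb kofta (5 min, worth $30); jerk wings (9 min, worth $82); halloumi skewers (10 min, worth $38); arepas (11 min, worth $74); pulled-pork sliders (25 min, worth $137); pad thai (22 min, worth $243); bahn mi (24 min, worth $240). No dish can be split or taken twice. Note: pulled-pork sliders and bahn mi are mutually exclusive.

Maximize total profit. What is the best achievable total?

796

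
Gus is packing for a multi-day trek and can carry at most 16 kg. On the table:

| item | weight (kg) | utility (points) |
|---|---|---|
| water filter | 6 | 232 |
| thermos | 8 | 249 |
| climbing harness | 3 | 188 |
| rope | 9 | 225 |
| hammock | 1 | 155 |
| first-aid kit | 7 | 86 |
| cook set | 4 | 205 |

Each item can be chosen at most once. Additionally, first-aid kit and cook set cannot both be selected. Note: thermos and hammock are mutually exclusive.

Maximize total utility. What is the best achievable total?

780

Taking water filter + climbing harness + hammock + cook set: 14 kg used, 780 in utility.
Runner-up thermos + climbing harness + cook set tops out at 642.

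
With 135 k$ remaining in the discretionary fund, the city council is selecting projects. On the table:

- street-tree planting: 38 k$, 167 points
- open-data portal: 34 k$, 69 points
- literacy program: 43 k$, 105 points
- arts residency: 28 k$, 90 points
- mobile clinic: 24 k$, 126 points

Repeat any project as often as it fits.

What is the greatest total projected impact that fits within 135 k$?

671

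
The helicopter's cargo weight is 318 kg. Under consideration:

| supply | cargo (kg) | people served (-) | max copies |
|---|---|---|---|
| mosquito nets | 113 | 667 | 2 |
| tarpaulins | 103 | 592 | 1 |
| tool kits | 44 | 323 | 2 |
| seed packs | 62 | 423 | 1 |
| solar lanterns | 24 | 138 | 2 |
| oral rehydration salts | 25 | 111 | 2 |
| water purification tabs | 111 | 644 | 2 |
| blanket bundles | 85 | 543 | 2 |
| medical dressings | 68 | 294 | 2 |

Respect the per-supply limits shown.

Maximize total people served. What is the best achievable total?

2019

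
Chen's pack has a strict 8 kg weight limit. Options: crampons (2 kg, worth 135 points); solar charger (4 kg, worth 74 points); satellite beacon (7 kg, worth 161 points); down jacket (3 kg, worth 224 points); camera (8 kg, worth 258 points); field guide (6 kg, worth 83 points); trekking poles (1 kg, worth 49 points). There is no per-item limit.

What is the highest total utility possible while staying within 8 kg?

583

Crampons + 2×down jacket uses 8 of the 8 kg and totals 583.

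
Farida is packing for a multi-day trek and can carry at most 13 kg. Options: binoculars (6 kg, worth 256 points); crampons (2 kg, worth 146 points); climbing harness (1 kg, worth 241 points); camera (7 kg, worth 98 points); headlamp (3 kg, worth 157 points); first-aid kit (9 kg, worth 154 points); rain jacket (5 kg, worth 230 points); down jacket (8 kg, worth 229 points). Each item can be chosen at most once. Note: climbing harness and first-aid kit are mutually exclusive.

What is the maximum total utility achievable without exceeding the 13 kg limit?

800

Taking the top-ratio items first gives crampons + climbing harness + headlamp + rain jacket for 774 (11 kg).
The 5 kg tied up in rain jacket is better spent on binoculars — total rises to 800 (12 kg).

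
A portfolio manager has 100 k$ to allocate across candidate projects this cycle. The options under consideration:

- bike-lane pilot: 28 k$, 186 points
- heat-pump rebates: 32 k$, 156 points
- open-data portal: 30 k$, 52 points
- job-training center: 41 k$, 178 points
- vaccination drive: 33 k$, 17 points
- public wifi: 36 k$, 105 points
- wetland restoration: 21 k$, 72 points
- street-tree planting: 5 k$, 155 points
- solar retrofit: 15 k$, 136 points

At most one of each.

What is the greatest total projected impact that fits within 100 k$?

655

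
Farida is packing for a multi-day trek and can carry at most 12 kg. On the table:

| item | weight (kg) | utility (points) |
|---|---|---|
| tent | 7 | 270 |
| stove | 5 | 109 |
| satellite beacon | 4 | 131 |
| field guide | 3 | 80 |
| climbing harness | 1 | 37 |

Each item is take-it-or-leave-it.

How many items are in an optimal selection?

3

Best achievable utility is 438.
One optimal bundle: tent + satellite beacon + climbing harness (12 kg).
Every optimal selection uses 3 items.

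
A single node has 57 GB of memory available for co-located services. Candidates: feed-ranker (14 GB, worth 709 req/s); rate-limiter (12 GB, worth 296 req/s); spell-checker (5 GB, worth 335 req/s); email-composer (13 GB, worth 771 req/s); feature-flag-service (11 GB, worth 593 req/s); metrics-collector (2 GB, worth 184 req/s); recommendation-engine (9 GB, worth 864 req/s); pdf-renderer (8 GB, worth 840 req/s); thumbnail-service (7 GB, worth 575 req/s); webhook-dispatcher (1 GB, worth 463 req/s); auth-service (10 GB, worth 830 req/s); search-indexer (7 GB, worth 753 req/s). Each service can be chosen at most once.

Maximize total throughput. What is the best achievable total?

5280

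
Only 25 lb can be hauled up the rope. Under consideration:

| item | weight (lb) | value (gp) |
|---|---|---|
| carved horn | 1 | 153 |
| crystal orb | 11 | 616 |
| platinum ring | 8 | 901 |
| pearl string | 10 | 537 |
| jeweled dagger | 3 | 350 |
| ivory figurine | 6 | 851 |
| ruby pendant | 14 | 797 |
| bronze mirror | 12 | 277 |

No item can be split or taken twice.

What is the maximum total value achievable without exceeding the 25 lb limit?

2442

Taking the top-ratio items first gives carved horn + platinum ring + jeweled dagger + ivory figurine for 2255 (18 lb).
Replace jeweled dagger with pearl string: the trade gains 187 net, giving 2442 at 25 lb.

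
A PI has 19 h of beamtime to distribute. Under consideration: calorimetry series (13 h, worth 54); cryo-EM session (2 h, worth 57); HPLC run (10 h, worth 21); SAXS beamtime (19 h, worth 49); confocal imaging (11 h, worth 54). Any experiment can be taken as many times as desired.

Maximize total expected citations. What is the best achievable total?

513

9×cryo-EM session uses 18 of the 19 h and totals 513.
Every other selection either busts 19 h or fails to beat 513.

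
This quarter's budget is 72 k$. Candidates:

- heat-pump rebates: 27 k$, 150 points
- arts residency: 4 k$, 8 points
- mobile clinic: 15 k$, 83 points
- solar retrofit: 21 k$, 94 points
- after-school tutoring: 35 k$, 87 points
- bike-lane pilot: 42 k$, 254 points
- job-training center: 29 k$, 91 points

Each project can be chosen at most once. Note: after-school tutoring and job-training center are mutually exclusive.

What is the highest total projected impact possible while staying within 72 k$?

404

Ranking by ratio (projected impact/k$): bike-lane pilot 6.05, heat-pump rebates 5.56, mobile clinic 5.53.
The ratio ordering already packs tightly: heat-pump rebates + bike-lane pilot, 69 k$, 404.
The spare 3 k$ is too small for any remaining project, and no feasible exchange beats 404.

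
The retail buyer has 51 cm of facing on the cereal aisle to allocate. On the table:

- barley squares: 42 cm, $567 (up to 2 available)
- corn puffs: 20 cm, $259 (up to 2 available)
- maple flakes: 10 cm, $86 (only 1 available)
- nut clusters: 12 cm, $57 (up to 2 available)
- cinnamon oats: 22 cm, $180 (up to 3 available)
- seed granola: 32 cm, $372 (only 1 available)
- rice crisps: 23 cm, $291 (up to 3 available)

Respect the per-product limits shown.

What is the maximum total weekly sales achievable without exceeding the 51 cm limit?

Density check — barley squares 13.50, corn puffs 12.95, rice crisps 12.65, seed granola 11.62 are the best per cm.
Greedy by ratio would take barley squares: 42 cm used, total 567.
The 42 cm tied up in barley squares is better spent on 2×corn puffs + maple flakes — total rises to 604 (50 cm).
No other feasible combination exceeds 604.

604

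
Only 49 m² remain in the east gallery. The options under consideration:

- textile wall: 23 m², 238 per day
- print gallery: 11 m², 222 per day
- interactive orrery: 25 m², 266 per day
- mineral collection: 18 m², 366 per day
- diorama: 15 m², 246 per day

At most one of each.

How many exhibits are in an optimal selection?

The maximum expected visitors within 49 m² is 834.
One optimal bundle: print gallery + mineral collection + diorama (44 m²).
Every optimal selection uses 3 exhibits.

3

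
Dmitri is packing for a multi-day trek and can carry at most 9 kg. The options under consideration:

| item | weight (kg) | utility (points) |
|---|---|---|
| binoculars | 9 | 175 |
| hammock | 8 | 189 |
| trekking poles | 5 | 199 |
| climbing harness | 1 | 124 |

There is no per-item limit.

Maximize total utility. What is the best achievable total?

1116

Best packing: 9×climbing harness — 9 kg, 1116 total.
Nothing else within 9 kg beats 1116.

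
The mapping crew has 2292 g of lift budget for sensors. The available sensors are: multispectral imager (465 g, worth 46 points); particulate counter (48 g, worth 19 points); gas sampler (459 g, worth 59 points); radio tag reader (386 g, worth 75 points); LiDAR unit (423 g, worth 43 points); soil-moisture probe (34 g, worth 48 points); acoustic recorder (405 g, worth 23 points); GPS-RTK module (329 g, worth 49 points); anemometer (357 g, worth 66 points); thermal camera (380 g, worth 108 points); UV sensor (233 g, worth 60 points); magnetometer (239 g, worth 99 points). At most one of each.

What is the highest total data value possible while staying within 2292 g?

Greedy by ratio would take particulate counter + radio tag reader + soil-moisture probe + GPS-RTK module + anemometer + thermal camera + UV sensor + magnetometer: 2006 g used, total 524.
The 329 g tied up in GPS-RTK module is better spent on gas sampler — total rises to 534 (2136 g).
Next best is particulate counter + radio tag reader + soil-moisture probe + GPS-RTK module + anemometer + thermal camera + UV sensor + magnetometer at 524 (2006 g) — short by 10.

534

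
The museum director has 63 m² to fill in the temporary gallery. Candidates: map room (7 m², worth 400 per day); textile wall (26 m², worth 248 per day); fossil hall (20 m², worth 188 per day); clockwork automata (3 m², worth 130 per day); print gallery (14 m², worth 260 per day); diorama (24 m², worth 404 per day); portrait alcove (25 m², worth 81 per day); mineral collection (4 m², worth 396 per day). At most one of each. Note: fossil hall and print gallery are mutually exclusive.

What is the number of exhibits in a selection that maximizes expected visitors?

5

Optimal total is 1590.
One optimal bundle: map room + clockwork automata + print gallery + diorama + mineral collection (52 m²).
All optima have 5 exhibits.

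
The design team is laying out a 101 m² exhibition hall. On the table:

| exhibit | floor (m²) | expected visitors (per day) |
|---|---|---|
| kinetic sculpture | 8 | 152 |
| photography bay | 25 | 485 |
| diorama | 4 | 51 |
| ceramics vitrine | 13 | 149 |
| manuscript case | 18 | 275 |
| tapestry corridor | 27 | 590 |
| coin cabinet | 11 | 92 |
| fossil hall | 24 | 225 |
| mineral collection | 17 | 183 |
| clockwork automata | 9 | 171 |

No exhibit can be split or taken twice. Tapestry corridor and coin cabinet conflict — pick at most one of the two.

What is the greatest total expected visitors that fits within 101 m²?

1822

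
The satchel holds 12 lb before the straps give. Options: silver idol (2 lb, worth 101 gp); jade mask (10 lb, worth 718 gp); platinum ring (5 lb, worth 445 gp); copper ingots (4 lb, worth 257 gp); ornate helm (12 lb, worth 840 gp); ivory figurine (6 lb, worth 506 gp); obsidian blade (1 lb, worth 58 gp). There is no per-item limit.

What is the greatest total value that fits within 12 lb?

1012

Greedy by ratio would take 2×platinum ring + 2×obsidian blade: 12 lb used, total 1006.
Dropping 2×platinum ring and 2×obsidian blade frees 12 lb; slotting in 2×ivory figurine (12 lb) lifts the total to 1012 at 12 lb.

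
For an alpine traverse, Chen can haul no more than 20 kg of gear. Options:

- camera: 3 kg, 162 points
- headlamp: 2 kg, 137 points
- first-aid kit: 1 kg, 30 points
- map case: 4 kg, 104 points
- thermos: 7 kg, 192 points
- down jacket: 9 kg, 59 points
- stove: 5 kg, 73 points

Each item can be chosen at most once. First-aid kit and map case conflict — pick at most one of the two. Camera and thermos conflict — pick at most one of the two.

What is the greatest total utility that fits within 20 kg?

Ranking by ratio (utility/kg): headlamp 68.50, camera 54.00, first-aid kit 30.00, thermos 27.43.
Headlamp + map case + thermos + stove uses 18 of the 20 kg and totals 506.

506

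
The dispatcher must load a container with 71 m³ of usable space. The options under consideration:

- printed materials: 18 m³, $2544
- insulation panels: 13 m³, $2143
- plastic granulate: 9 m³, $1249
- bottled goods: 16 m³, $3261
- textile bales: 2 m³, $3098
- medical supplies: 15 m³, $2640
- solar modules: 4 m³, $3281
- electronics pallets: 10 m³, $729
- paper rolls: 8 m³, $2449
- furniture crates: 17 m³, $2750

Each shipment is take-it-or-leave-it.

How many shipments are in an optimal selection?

The maximum revenue within 71 m³ is 18728.
One optimal bundle: plastic granulate + bottled goods + textile bales + medical supplies + solar modules + paper rolls + furniture crates (71 m³).
All optima have 7 shipments.

7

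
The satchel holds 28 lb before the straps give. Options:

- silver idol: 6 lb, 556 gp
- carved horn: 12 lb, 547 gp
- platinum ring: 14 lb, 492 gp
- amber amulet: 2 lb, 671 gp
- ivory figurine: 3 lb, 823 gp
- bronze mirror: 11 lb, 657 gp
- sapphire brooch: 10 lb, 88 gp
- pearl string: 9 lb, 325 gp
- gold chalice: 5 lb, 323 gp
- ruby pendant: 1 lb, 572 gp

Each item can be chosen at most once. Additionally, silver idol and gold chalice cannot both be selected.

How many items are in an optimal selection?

5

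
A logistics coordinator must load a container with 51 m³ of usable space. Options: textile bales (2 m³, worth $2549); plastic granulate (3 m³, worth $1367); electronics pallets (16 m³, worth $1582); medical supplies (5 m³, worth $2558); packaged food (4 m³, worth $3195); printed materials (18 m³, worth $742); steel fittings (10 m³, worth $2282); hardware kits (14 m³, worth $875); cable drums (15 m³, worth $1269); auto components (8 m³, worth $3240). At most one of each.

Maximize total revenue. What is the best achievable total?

16773

Taking textile bales + plastic granulate + electronics pallets + medical supplies + packaged food + steel fittings + auto components: 48 m³ used, 16773 in revenue.
An exhaustive check of the 1024 subsets confirms 16773.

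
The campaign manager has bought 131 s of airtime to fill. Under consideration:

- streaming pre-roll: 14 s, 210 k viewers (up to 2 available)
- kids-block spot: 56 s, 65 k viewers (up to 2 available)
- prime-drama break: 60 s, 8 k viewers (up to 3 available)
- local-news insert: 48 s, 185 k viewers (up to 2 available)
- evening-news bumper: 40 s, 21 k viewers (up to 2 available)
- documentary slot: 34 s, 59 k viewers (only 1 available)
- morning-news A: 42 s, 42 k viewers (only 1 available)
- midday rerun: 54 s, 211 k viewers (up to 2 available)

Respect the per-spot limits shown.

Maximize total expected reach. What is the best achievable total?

2×streaming pre-roll + local-news insert + midday rerun uses 130 of the 131 s and totals 816.
No other feasible combination exceeds 816.

816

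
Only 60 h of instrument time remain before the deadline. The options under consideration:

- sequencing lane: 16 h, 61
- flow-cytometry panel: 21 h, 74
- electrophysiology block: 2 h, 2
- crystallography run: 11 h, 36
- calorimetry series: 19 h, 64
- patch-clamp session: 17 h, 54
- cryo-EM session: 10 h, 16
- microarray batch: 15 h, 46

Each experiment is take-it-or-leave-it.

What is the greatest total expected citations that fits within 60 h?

201

Sequencing lane + flow-cytometry panel + electrophysiology block + calorimetry series uses 58 of the 60 h and totals 201.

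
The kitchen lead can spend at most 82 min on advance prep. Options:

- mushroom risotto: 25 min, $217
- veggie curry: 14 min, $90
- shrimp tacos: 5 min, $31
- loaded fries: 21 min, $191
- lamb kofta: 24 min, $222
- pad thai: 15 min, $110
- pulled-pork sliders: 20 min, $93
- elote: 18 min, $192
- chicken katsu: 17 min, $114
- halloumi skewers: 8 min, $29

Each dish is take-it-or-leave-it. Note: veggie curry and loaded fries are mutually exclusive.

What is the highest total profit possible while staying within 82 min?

741

Density check — elote 10.67, lamb kofta 9.25, loaded fries 9.10, mushroom risotto 8.68 are the best per min.
Greedy by ratio would take loaded fries + lamb kofta + pad thai + elote: 78 min used, total 715.
Dropping loaded fries frees 21 min; slotting in mushroom risotto (25 min) lifts the total to 741 at 82 min.
An exhaustive check of the 1024 subsets confirms 741.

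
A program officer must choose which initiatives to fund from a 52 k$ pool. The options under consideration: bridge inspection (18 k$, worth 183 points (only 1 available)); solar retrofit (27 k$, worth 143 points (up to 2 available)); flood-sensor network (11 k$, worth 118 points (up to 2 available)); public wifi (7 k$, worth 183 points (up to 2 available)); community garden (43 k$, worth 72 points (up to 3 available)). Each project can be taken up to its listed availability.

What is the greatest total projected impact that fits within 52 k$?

Filling by ratio: 2×flood-sensor network + 2×public wifi for 602, with 16 k$ left unused.
Dropping flood-sensor network frees 11 k$; slotting in bridge inspection (18 k$) lifts the total to 667 at 43 k$.
No other feasible combination exceeds 667.

667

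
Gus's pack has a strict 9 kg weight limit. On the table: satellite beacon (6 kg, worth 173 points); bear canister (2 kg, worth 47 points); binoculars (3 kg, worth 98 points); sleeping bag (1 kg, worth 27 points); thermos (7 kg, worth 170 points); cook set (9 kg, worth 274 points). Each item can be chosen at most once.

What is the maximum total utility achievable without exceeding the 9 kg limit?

By utility per kg: binoculars 32.67, cook set 30.44, satellite beacon 28.83, sleeping bag 27.00 lead.
Greedy by ratio would take satellite beacon + binoculars: 9 kg used, total 271.
Dropping satellite beacon and binoculars frees 9 kg; slotting in cook set (9 kg) lifts the total to 274 at 9 kg.
An exhaustive check of the 64 subsets confirms 274.

274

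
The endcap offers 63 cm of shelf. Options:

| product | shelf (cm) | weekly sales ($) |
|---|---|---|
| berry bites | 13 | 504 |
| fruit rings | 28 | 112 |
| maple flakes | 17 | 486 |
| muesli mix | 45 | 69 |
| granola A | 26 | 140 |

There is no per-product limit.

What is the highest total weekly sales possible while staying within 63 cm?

4×berry bites uses 52 of the 63 cm and totals 2016.
No other feasible combination exceeds 2016.

2016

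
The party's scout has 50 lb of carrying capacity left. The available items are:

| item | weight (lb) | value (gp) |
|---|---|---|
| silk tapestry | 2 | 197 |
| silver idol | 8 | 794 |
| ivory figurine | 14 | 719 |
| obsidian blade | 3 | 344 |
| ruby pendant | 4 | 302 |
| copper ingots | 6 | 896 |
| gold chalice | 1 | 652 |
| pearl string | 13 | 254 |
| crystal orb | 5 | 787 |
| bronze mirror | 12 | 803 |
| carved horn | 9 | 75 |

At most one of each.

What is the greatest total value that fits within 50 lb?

4995

Taking the top-ratio items first gives silk tapestry + silver idol + obsidian blade + ruby pendant + copper ingots + gold chalice + crystal orb + bronze mirror + carved horn for 4850 (50 lb).
The 15 lb tied up in silk tapestry and ruby pendant and carved horn is better spent on ivory figurine — total rises to 4995 (49 lb).
The spare 1 lb is too small for any remaining item, and no exchange beats 4995.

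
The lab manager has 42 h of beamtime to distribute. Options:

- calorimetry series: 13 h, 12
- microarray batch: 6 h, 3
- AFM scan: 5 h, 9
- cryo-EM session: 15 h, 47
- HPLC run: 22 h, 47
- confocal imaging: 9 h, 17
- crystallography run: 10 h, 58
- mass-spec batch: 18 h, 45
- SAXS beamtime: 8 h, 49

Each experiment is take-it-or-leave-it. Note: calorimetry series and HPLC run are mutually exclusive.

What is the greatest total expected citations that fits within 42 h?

171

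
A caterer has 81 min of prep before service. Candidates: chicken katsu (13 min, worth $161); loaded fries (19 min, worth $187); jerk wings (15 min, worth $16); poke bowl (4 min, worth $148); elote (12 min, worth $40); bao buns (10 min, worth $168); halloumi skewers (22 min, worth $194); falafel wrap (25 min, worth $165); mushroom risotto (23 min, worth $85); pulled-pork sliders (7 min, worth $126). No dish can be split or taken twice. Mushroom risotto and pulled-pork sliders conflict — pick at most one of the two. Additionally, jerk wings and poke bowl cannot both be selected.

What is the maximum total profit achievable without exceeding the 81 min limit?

984

Taking chicken katsu + loaded fries + poke bowl + bao buns + halloumi skewers + pulled-pork sliders: 75 min used, 984 in profit.
The closest alternative, chicken katsu + poke bowl + bao buns + halloumi skewers + falafel wrap + pulled-pork sliders, reaches only 962.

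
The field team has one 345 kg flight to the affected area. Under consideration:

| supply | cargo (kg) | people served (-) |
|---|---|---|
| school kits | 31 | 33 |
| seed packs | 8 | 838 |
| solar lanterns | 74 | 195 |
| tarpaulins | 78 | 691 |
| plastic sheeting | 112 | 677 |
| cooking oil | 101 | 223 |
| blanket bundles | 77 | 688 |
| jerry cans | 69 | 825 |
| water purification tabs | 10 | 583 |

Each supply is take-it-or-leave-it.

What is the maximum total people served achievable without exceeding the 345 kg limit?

By people served per kg: seed packs 104.75, water purification tabs 58.30, jerry cans 11.96, blanket bundles 8.94 lead.
The ratio heuristic lands on seed packs + solar lanterns + tarpaulins + blanket bundles + jerry cans + water purification tabs (3820) but leaves 29 kg idle.
Replace solar lanterns with cooking oil: the trade gains 28 net, giving 3848 at 343 kg.
Runner-up seed packs + solar lanterns + tarpaulins + blanket bundles + jerry cans + water purification tabs tops out at 3820.

3848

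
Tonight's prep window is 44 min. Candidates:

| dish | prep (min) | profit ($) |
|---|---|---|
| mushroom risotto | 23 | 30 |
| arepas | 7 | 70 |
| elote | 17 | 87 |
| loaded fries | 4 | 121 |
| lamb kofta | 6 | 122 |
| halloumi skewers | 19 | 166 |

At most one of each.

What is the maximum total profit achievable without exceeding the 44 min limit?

479

The ratio ordering already packs tightly: arepas + loaded fries + lamb kofta + halloumi skewers, 36 min, 479.
Every other selection either busts 44 min or fails to beat 479.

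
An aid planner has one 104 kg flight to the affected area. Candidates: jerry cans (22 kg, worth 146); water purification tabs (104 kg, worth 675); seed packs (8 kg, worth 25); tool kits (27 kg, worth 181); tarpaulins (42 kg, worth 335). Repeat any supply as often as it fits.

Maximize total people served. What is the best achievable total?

722

A density-first pass picks 2×seed packs + 2×tarpaulins — 720 at 100 kg.
Dropping seed packs and tarpaulins frees 50 kg; slotting in 2×tool kits (54 kg) lifts the total to 722 at 104 kg.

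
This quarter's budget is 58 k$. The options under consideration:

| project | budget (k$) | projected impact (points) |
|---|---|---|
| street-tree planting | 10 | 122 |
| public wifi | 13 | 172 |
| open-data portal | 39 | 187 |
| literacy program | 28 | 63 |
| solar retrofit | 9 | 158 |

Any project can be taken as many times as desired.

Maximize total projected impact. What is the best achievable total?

962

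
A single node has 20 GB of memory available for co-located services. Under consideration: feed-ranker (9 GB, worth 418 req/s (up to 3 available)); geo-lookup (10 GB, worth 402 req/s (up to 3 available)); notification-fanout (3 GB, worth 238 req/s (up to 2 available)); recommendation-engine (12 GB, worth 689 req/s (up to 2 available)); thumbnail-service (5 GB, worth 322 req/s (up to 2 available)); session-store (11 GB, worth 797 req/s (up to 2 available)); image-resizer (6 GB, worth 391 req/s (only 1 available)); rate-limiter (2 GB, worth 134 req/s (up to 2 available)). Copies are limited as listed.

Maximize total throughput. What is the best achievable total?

Ranking by ratio (throughput/GB): notification-fanout 79.33, session-store 72.45, rate-limiter 67.00.
Greedy by ratio would take 2×notification-fanout + session-store + rate-limiter: 19 GB used, total 1407.
Dropping notification-fanout and rate-limiter frees 5 GB; slotting in image-resizer (6 GB) lifts the total to 1426 at 20 GB.
Nothing else within 20 GB beats 1426.

1426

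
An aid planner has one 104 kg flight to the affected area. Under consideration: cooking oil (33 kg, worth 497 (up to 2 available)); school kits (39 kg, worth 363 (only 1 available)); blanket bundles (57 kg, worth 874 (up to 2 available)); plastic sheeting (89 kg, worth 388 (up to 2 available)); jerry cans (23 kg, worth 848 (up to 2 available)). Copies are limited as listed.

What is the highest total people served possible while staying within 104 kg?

Density check — jerry cans 36.87, blanket bundles 15.33, cooking oil 15.06 are the best per kg.
Taking blanket bundles + 2×jerry cans: 103 kg used, 2570 in people served.
Every other selection either busts 104 kg or exceeds an availability limit or fails to beat 2570.

2570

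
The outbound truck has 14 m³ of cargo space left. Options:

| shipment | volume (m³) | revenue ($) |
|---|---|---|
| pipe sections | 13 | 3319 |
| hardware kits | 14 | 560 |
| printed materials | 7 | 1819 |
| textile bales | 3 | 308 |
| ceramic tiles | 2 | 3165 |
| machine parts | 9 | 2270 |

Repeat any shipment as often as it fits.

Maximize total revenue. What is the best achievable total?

22155

The ratio ordering already packs tightly: 7×ceramic tiles, 14 m³, 22155.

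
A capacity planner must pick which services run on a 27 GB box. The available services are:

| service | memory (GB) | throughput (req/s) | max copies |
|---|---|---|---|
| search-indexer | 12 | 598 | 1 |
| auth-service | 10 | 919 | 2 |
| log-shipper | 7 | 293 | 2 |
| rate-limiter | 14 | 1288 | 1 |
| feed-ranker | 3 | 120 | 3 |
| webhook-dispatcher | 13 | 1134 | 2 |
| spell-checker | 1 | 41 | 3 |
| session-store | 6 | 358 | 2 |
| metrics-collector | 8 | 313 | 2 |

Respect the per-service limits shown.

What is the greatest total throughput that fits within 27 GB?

2422

Greedy by ratio would take auth-service + rate-limiter + 3×spell-checker: 27 GB used, total 2330.
Dropping auth-service and 3×spell-checker frees 13 GB; slotting in webhook-dispatcher (13 GB) lifts the total to 2422 at 27 GB.
Nothing else within 27 GB beats 2422.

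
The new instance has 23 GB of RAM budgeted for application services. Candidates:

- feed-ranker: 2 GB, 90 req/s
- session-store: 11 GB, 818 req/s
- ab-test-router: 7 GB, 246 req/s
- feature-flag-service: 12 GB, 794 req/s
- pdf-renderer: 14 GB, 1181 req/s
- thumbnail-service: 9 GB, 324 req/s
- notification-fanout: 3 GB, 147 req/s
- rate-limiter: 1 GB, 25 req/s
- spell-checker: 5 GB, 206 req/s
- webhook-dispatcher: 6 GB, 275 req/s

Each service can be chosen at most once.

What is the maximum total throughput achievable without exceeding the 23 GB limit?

1612

Ranking by ratio (throughput/GB): pdf-renderer 84.36, session-store 74.36, feature-flag-service 66.17.
Greedy by ratio would take pdf-renderer + notification-fanout + webhook-dispatcher: 23 GB used, total 1603.
Reworking the packing: session-store + feature-flag-service uses 23 GB and improves the total to 1612.
Runner-up pdf-renderer + notification-fanout + webhook-dispatcher tops out at 1603.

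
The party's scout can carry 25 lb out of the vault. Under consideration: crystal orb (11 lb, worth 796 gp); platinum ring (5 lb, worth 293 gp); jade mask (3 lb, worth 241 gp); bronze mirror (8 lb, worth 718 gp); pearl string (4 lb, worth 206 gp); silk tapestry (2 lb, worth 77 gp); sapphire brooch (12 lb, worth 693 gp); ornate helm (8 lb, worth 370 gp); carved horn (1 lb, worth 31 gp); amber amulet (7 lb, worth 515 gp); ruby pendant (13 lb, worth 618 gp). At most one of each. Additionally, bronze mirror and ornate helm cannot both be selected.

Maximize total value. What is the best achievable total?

Ranking by ratio (value/lb): bronze mirror 89.75, jade mask 80.33, amber amulet 73.57, crystal orb 72.36.
A density-first pass picks platinum ring + jade mask + bronze mirror + silk tapestry + amber amulet — 1844 at 25 lb.
The 12 lb tied up in platinum ring and amber amulet is better spent on crystal orb + carved horn — total rises to 1863 (25 lb).
Runner-up platinum ring + jade mask + bronze mirror + silk tapestry + amber amulet tops out at 1844.

1863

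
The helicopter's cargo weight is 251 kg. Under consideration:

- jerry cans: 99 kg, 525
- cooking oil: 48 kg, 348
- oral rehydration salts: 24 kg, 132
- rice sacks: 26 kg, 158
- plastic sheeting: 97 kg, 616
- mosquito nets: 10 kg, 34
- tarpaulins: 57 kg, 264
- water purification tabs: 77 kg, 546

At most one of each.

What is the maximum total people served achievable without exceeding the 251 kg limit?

Cooking oil + rice sacks + plastic sheeting + water purification tabs uses 248 of the 251 kg and totals 1668.
No other feasible combination exceeds 1668.

1668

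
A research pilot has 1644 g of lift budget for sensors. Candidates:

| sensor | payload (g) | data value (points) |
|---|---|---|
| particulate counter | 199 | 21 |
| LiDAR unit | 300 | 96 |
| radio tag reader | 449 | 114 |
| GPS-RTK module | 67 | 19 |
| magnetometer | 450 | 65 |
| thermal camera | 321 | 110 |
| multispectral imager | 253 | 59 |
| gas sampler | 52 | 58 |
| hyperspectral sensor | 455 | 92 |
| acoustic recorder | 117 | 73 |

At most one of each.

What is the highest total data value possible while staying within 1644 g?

The ratio ordering already packs tightly: LiDAR unit + radio tag reader + GPS-RTK module + thermal camera + multispectral imager + gas sampler + acoustic recorder, 1559 g, 529.

529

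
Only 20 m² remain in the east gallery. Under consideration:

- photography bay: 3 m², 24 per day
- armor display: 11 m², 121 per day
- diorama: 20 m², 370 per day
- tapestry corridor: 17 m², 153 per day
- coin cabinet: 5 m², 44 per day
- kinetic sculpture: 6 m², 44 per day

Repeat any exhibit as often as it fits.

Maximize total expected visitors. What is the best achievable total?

Diorama uses 20 of the 20 m² and totals 370.
No other feasible combination exceeds 370.

370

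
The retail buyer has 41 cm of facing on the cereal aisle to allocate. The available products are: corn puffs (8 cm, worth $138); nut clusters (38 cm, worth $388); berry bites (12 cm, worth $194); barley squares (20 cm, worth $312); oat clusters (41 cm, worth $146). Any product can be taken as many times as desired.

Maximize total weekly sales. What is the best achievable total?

Taking 5×corn puffs: 40 cm used, 690 in weekly sales.

690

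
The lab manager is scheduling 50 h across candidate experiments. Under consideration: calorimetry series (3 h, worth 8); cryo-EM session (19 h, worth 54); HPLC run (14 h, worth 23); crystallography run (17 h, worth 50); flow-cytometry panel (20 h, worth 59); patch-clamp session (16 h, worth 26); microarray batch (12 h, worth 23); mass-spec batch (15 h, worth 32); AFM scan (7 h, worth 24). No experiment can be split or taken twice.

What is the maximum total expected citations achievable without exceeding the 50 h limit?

145

Taking the top-ratio experiments first gives calorimetry series + crystallography run + flow-cytometry panel + AFM scan for 141 (47 h).
Dropping crystallography run frees 17 h; slotting in cryo-EM session (19 h) lifts the total to 145 at 49 h.
The spare 1 h is too small for any remaining experiment, and no exchange beats 145.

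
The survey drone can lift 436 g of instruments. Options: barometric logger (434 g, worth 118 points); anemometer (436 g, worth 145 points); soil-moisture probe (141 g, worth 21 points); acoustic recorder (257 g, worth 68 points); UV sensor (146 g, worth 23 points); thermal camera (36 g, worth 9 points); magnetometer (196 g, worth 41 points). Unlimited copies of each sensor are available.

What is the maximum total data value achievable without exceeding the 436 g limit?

145

Best packing: anemometer — 436 g, 145 total.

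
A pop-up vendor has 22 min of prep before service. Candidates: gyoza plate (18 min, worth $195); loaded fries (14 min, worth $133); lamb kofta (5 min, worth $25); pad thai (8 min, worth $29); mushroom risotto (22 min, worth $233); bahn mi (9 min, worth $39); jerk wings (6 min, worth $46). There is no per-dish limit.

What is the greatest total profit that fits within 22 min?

233

Greedy by ratio would take gyoza plate: 18 min used, total 195.
The 18 min tied up in gyoza plate is better spent on mushroom risotto — total rises to 233 (22 min).
Nothing else within 22 min beats 233.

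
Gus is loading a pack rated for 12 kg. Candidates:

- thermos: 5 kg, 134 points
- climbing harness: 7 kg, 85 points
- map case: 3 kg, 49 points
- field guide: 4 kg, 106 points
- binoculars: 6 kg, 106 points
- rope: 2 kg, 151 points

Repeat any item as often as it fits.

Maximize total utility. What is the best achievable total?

906

Taking 6×rope: 12 kg used, 906 in utility.
Nothing else within 12 kg beats 906.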